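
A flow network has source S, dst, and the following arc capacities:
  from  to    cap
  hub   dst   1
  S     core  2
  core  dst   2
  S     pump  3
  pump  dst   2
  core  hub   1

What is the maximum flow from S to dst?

4

Augment S→pump→dst: bottleneck 2. Total 2.
Augment S→core→dst: bottleneck 2. Total 4.
No augmenting path remains in the residual graph.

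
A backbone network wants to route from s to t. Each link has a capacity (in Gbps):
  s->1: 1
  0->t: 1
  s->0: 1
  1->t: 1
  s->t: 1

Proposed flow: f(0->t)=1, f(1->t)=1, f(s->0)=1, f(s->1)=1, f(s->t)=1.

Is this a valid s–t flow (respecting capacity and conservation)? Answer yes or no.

Every edge has 0 ≤ f(e) ≤ cap(e).
At each intermediate node, inflow equals outflow.

Yes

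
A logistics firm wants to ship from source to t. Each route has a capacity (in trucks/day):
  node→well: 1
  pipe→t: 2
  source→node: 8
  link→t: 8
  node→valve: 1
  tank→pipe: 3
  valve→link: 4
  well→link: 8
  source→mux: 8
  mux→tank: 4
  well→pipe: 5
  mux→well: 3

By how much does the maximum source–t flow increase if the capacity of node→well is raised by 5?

Original max flow = 7.
After raising cap(node→well), augmenting paths through that edge carry 3 more units.
New max flow = 10. Increase = 3.

3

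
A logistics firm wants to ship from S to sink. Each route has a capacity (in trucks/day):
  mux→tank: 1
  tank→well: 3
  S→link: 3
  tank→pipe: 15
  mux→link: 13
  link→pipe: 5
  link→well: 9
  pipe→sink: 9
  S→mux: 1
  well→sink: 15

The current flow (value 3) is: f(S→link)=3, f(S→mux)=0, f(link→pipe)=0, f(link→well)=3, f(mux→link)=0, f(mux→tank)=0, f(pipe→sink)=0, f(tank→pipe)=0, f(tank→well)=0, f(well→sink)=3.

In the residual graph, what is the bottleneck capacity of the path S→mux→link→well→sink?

1

Residual capacities along the path: S→mux: 1, mux→link: 13, link→well: 6, well→sink: 12.
Minimum is 1.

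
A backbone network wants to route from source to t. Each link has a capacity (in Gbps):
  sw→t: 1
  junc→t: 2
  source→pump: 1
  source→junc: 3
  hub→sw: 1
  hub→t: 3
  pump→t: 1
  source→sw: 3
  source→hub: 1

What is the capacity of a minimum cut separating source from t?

5

Max flow = 5 (via 4 augmenting paths).
In the residual at optimum, the set reachable from source is {junc, source, sw}.
Cut edges: source→hub (cap 1), source→pump (cap 1), junc→t (cap 2), sw→t (cap 1). Sum = 5.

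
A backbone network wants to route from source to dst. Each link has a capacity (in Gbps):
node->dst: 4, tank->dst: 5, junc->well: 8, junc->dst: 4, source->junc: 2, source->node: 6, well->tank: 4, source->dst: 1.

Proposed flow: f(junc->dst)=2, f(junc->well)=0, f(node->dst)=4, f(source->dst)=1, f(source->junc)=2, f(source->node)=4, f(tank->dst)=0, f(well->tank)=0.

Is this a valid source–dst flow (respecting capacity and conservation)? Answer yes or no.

Yes

Every edge has 0 ≤ f(e) ≤ cap(e).
At each intermediate node, inflow equals outflow.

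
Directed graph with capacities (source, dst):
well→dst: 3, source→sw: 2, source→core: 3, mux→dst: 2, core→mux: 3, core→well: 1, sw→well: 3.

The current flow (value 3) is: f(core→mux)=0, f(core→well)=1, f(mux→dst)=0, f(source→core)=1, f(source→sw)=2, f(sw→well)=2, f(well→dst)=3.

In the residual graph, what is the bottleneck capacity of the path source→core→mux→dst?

Residual capacities along the path: source→core: 2, core→mux: 3, mux→dst: 2.
Minimum is 2.

2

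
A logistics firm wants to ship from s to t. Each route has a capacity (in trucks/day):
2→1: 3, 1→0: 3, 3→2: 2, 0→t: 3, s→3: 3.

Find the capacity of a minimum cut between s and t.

Max flow = 2 (via 1 augmenting path).
In the residual at optimum, the set reachable from s is {3, s}.
Cut edges: 3→2 (cap 2). Sum = 2.

2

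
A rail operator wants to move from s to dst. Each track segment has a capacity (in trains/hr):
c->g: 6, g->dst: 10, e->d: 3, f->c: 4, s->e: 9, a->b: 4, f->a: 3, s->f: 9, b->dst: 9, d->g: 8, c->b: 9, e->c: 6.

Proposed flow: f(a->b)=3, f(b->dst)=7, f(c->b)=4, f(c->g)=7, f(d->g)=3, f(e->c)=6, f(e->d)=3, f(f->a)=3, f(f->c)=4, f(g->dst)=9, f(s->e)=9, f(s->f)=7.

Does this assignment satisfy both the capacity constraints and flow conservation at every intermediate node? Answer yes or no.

Capacity violated on c->g: flow 7 > capacity 6.

No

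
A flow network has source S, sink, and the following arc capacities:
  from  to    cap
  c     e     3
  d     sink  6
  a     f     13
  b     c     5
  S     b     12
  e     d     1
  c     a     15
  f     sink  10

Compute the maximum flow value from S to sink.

5

Augment S->b->c->a->f->sink: bottleneck 5. Total 5.
No augmenting path remains in the residual graph.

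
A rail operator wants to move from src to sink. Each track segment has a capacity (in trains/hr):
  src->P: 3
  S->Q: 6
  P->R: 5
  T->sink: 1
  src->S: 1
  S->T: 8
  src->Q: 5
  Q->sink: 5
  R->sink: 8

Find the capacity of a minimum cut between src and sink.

9

Max flow = 9 (via 3 augmenting paths).
In the residual at optimum, the set reachable from src is {src}.
Cut edges: src->S (cap 1), src->P (cap 3), src->Q (cap 5). Sum = 9.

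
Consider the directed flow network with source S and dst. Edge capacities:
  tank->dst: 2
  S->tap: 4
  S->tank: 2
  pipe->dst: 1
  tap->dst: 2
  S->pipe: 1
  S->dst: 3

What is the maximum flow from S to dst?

8

Augment S->dst: bottleneck 3. Total 3.
Augment S->tank->dst: bottleneck 2. Total 5.
Augment S->tap->dst: bottleneck 2. Total 7.
Augment S->pipe->dst: bottleneck 1. Total 8.
No augmenting path remains in the residual graph.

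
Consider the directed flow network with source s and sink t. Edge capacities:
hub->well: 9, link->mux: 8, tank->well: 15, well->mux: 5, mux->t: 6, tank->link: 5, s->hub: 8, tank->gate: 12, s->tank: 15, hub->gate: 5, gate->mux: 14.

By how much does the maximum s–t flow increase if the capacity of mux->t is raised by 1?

1

Original max flow = 6.
After raising cap(mux->t), augmenting paths through that edge carry 1 more unit.
New max flow = 7. Increase = 1.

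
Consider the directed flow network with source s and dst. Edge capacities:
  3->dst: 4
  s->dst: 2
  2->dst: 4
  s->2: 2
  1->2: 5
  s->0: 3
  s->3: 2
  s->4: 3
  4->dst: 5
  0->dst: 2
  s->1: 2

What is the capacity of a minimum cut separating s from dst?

Max flow = 13 (via 6 augmenting paths).
In the residual at optimum, the set reachable from s is {0, s}.
Cut edges: s->4 (cap 3), s->1 (cap 2), s->3 (cap 2), s->2 (cap 2), s->dst (cap 2), 0->dst (cap 2). Sum = 13.

13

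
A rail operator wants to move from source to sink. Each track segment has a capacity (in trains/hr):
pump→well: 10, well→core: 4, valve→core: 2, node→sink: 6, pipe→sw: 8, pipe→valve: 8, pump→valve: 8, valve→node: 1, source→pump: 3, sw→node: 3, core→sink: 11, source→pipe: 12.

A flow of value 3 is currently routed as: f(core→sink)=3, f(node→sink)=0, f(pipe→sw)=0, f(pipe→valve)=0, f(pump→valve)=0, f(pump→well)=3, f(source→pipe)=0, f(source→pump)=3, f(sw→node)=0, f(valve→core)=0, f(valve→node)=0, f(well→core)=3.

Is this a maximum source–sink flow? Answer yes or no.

No

Residual path source→pipe→valve→core→sink has bottleneck 2 > 0.
Pushing 2 along it raises the flow to 5, so the given flow is not maximum.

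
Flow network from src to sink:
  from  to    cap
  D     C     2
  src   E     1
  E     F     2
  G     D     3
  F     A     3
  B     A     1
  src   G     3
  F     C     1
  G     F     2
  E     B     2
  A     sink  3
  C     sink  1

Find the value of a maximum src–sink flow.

4

Augment src→E→B→A→sink: bottleneck 1. Total 1.
Augment src→G→F→A→sink: bottleneck 2. Total 3.
Augment src→G→D→C→sink: bottleneck 1. Total 4.
No augmenting path remains in the residual graph.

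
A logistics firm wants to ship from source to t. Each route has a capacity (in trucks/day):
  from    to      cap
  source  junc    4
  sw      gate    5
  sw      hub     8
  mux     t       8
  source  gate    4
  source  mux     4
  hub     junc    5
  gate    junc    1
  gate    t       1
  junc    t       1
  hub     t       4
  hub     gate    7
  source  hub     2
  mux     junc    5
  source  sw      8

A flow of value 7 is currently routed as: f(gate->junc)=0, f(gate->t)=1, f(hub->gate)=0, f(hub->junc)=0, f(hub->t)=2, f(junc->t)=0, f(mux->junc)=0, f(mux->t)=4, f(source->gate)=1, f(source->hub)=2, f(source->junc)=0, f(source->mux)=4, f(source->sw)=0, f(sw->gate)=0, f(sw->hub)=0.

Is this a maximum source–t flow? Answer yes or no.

No

Residual path source->junc->t has bottleneck 1 > 0.
Pushing 1 along it raises the flow to 8, so the given flow is not maximum.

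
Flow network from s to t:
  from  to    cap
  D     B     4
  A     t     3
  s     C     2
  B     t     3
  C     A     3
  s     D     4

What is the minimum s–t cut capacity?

Max flow = 5 (via 2 augmenting paths).
In the residual at optimum, the set reachable from s is {B, D, s}.
Cut edges: s->C (cap 2), B->t (cap 3). Sum = 5.

5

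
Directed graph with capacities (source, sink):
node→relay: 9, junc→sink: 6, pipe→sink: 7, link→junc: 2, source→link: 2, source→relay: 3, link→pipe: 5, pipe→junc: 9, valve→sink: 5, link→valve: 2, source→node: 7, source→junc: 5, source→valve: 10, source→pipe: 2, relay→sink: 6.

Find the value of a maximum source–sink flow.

Augment source→pipe→sink: bottleneck 2. Total 2.
Augment source→junc→sink: bottleneck 5. Total 7.
Augment source→relay→sink: bottleneck 3. Total 10.
Augment source→valve→sink: bottleneck 5. Total 15.
Augment source→link→pipe→sink: bottleneck 2. Total 17.
Augment source→node→relay→sink: bottleneck 3. Total 20.
No augmenting path remains in the residual graph.

20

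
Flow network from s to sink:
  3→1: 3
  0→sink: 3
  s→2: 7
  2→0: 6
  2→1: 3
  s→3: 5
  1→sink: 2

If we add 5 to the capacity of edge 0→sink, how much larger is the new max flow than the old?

Original max flow = 5.
After raising cap(0→sink), augmenting paths through that edge carry 3 more units.
New max flow = 8. Increase = 3.

3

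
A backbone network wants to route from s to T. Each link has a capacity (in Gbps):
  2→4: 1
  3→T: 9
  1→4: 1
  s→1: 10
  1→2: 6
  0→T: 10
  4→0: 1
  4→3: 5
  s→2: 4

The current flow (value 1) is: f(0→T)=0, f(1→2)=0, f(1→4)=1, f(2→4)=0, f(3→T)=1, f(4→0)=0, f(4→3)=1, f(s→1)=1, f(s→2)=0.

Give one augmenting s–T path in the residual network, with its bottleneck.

Residual along s→2→4→3→T: s→2: 4, 2→4: 1, 4→3: 4, 3→T: 8.
Bottleneck = min = 1.

s→2→4→3→T, bottleneck 1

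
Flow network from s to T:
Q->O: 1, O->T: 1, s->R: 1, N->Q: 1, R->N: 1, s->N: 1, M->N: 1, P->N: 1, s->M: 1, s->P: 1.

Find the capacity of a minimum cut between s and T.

Max flow = 1 (via 1 augmenting path).
In the residual at optimum, the set reachable from s is {M, N, P, R, s}.
Cut edges: N->Q (cap 1). Sum = 1.

1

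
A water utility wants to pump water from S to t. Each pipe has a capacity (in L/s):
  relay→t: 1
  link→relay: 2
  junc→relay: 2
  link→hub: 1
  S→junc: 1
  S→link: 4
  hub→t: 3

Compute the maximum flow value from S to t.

2

Augment S→junc→relay→t: bottleneck 1. Total 1.
Augment S→link→hub→t: bottleneck 1. Total 2.
No augmenting path remains in the residual graph.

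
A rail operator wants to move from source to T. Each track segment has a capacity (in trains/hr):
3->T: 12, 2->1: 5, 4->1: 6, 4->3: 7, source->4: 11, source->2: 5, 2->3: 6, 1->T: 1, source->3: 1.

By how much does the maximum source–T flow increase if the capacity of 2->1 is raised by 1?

0

Original max flow = 13.
Edge 2->1 does not cross the min cut (source side {1, 2, 3, 4, source}), so extra capacity there cannot help.
New max flow = 13. Increase = 0.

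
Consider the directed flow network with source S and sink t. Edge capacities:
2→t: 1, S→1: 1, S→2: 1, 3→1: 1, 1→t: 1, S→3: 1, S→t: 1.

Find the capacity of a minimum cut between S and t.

3

Max flow = 3 (via 3 augmenting paths).
In the residual at optimum, the set reachable from S is {1, 3, S}.
Cut edges: S→2 (cap 1), S→t (cap 1), 1→t (cap 1). Sum = 3.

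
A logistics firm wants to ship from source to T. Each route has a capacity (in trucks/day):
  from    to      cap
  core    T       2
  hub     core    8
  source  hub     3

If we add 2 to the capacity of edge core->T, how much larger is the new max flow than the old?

Original max flow = 2.
After raising cap(core->T), augmenting paths through that edge carry 1 more unit.
New max flow = 3. Increase = 1.

1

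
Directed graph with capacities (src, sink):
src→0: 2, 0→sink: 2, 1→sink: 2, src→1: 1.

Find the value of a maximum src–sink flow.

Augment src→1→sink: bottleneck 1. Total 1.
Augment src→0→sink: bottleneck 2. Total 3.
No augmenting path remains in the residual graph.

3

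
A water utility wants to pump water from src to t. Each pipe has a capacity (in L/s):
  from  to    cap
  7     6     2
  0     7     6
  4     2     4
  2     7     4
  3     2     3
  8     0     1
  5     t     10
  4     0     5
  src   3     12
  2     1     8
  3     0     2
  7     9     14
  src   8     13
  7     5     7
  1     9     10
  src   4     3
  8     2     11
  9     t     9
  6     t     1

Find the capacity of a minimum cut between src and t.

17

Max flow = 17 (via 7 augmenting paths).
In the residual at optimum, the set reachable from src is {0, 1, 2, 3, 4, 6, 7, 8, 9, src}.
Cut edges: 7→5 (cap 7), 6→t (cap 1), 9→t (cap 9). Sum = 17.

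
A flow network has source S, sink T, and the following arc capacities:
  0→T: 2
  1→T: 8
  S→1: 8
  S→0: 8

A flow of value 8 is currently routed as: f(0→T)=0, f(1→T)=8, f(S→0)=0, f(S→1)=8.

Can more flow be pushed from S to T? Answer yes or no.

Yes

Residual path S→0→T has bottleneck 2 > 0.
Pushing 2 along it raises the flow to 10, so the given flow is not maximum.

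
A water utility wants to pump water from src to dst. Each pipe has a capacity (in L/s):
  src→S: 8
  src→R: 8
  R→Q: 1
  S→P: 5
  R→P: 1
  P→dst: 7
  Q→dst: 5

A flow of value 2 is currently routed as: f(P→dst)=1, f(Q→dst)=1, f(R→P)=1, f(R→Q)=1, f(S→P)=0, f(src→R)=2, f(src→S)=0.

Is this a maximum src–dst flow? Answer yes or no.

Residual path src→S→P→dst has bottleneck 5 > 0.
Pushing 5 along it raises the flow to 7, so the given flow is not maximum.

No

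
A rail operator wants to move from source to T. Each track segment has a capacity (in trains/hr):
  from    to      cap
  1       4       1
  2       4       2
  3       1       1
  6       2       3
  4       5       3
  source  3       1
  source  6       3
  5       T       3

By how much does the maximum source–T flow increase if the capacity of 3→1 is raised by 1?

Original max flow = 3.
Edge 3→1 does not cross the min cut (source side {2, 6, source}), so extra capacity there cannot help.
New max flow = 3. Increase = 0.

0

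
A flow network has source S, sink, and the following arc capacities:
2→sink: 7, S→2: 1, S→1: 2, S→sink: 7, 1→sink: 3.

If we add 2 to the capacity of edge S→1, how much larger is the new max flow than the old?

1

Original max flow = 10.
After raising cap(S→1), augmenting paths through that edge carry 1 more unit.
New max flow = 11. Increase = 1.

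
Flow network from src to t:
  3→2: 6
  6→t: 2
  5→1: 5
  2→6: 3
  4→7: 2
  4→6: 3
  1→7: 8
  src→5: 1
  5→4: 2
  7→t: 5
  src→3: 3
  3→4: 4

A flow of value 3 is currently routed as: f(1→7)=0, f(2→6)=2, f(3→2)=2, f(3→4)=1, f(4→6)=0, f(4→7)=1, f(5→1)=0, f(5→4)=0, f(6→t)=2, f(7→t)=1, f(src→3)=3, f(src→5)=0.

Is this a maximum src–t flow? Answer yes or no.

No

Residual path src→5→4→7→t has bottleneck 1 > 0.
Pushing 1 along it raises the flow to 4, so the given flow is not maximum.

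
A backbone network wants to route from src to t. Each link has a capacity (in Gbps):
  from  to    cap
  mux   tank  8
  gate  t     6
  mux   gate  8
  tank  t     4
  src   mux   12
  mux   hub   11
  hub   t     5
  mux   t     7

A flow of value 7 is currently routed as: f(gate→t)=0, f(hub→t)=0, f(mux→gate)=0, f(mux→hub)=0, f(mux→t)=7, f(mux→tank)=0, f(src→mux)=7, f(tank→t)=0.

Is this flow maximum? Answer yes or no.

No

Residual path src→mux→gate→t has bottleneck 5 > 0.
Pushing 5 along it raises the flow to 12, so the given flow is not maximum.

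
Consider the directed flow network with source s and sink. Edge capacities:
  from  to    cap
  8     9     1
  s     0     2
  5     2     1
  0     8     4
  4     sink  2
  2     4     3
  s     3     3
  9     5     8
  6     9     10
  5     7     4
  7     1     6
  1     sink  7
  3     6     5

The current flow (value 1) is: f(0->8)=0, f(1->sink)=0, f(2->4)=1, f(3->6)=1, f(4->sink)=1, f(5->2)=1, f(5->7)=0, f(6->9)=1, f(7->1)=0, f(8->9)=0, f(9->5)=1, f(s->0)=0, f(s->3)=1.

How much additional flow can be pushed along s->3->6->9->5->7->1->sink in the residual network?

Residual capacities along the path: s->3: 2, 3->6: 4, 6->9: 9, 9->5: 7, 5->7: 4, 7->1: 6, 1->sink: 7.
Minimum is 2.

2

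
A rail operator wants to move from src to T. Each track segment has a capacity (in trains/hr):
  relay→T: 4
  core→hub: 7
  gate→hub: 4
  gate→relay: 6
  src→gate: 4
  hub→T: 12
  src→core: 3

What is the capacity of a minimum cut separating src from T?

Max flow = 7 (via 2 augmenting paths).
In the residual at optimum, the set reachable from src is {src}.
Cut edges: src→core (cap 3), src→gate (cap 4). Sum = 7.

7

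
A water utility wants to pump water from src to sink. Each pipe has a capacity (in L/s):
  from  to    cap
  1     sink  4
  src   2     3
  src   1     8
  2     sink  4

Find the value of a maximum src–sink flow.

Augment src->2->sink: bottleneck 3. Total 3.
Augment src->1->sink: bottleneck 4. Total 7.
No augmenting path remains in the residual graph.

7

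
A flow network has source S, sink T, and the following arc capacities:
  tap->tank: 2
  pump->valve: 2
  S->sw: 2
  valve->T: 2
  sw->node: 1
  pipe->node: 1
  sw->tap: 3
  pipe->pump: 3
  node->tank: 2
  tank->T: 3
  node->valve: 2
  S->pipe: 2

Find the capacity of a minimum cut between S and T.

Max flow = 4 (via 3 augmenting paths).
In the residual at optimum, the set reachable from S is {S}.
Cut edges: S->sw (cap 2), S->pipe (cap 2). Sum = 4.

4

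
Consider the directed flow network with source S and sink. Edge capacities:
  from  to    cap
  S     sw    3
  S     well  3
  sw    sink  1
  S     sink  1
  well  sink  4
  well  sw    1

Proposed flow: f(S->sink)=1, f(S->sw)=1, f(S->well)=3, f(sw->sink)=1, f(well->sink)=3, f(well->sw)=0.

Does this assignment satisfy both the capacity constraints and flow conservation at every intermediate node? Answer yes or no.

Yes

Every edge has 0 ≤ f(e) ≤ cap(e).
At each intermediate node, inflow equals outflow.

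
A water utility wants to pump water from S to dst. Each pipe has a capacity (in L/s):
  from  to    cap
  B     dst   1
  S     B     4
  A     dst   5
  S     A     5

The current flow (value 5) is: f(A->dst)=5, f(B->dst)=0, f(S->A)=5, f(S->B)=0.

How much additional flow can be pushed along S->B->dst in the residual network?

1

Residual capacities along the path: S->B: 4, B->dst: 1.
Minimum is 1.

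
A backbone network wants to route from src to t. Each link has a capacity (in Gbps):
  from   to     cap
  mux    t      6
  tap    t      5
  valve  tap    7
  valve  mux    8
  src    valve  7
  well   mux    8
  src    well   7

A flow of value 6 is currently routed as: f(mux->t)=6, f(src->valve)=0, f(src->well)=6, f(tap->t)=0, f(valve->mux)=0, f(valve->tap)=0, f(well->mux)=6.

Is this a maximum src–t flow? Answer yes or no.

No

Residual path src->valve->tap->t has bottleneck 5 > 0.
Pushing 5 along it raises the flow to 11, so the given flow is not maximum.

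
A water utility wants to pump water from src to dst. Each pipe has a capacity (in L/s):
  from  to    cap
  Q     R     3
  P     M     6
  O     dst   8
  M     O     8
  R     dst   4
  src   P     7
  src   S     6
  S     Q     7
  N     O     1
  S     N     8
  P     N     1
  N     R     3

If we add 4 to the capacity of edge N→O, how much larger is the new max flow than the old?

1

Original max flow = 11.
After raising cap(N→O), augmenting paths through that edge carry 1 more unit.
New max flow = 12. Increase = 1.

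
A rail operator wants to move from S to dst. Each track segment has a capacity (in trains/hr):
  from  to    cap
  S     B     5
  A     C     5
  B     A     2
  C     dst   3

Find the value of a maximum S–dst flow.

2

Augment S->B->A->C->dst: bottleneck 2. Total 2.
No augmenting path remains in the residual graph.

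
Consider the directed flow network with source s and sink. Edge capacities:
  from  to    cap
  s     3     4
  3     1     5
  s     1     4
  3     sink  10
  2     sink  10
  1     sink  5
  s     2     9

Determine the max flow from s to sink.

17

Augment s->2->sink: bottleneck 9. Total 9.
Augment s->3->sink: bottleneck 4. Total 13.
Augment s->1->sink: bottleneck 4. Total 17.
No augmenting path remains in the residual graph.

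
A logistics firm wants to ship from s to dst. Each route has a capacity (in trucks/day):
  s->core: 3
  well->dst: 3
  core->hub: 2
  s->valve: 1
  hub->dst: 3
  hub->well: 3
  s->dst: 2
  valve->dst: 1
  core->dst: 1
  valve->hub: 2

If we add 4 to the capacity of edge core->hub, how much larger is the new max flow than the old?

Original max flow = 6.
Edge core->hub does not cross the min cut (source side {s}), so extra capacity there cannot help.
New max flow = 6. Increase = 0.

0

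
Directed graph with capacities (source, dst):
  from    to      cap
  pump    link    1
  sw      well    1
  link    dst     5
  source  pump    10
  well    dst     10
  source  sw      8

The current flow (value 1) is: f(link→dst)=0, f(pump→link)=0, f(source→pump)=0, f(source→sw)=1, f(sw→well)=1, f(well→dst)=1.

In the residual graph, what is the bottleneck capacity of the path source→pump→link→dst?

1

Residual capacities along the path: source→pump: 10, pump→link: 1, link→dst: 5.
Minimum is 1.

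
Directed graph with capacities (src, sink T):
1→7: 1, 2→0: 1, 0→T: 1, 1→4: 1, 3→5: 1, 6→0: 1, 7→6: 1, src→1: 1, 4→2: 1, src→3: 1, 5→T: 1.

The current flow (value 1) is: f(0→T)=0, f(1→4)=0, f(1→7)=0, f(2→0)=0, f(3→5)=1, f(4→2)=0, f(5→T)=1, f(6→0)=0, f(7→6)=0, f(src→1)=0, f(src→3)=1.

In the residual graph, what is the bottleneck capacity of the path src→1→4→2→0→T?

Residual capacities along the path: src→1: 1, 1→4: 1, 4→2: 1, 2→0: 1, 0→T: 1.
Minimum is 1.

1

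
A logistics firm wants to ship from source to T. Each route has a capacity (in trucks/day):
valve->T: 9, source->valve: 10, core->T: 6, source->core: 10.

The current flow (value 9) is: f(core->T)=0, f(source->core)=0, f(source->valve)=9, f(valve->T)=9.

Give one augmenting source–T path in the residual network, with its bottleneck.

Residual along source->core->T: source->core: 10, core->T: 6.
Bottleneck = min = 6.

source->core->T, bottleneck 6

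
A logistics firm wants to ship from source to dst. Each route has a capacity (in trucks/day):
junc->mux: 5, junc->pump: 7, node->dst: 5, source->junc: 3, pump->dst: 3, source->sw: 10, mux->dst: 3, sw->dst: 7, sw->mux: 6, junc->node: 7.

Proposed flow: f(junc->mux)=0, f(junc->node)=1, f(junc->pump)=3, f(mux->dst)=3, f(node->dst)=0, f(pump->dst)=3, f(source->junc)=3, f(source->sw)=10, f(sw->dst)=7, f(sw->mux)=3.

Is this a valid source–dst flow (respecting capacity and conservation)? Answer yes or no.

No

Conservation fails at junc: inflow 3 ≠ outflow 4.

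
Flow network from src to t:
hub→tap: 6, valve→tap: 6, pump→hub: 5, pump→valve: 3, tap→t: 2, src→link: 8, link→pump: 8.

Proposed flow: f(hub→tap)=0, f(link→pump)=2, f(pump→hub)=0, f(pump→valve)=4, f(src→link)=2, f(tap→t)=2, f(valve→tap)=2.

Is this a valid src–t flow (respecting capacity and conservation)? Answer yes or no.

Capacity violated on pump→valve: flow 4 > capacity 3.

No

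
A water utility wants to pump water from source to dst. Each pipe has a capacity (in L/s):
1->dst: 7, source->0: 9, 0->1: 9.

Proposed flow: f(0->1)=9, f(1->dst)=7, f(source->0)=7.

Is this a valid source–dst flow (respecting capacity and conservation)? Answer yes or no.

Conservation fails at 0: inflow 7 ≠ outflow 9.

No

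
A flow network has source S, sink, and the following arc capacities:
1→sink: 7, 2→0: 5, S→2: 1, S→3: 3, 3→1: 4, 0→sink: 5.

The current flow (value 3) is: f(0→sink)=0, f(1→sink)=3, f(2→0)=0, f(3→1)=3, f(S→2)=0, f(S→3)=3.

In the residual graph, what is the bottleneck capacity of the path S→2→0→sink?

Residual capacities along the path: S→2: 1, 2→0: 5, 0→sink: 5.
Minimum is 1.

1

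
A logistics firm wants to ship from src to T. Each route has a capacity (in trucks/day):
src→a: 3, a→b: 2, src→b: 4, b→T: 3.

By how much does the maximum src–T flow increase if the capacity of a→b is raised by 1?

Original max flow = 3.
Edge a→b does not cross the min cut (source side {a, b, src}), so extra capacity there cannot help.
New max flow = 3. Increase = 0.

0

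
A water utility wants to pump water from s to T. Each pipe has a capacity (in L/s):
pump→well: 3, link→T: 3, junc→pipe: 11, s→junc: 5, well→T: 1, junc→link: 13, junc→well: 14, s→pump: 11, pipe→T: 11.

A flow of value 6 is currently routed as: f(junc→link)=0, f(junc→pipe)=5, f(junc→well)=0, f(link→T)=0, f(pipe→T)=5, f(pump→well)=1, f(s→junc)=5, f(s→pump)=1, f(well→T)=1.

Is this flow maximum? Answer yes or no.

Residual reachable from s: {pump, s, well}; T is not reachable.
Saturated cut: s→junc, well→T with total capacity 6 = current flow value. Flow is maximum.

Yes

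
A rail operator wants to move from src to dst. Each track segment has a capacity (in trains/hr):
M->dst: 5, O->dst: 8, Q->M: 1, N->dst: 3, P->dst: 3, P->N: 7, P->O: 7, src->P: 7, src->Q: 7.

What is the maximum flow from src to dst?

8

Augment src->P->dst: bottleneck 3. Total 3.
Augment src->Q->M->dst: bottleneck 1. Total 4.
Augment src->P->O->dst: bottleneck 4. Total 8.
No augmenting path remains in the residual graph.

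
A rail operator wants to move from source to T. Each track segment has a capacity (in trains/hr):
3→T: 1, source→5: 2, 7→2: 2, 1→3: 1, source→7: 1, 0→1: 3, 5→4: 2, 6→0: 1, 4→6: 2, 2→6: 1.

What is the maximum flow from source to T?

Augment source→5→4→6→0→1→3→T: bottleneck 1. Total 1.
No augmenting path remains in the residual graph.

1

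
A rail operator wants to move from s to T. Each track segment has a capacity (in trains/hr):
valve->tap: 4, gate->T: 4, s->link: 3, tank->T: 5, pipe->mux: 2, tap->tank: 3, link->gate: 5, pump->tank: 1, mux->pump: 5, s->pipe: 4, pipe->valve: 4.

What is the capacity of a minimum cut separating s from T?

Max flow = 7 (via 3 augmenting paths).
In the residual at optimum, the set reachable from s is {s}.
Cut edges: s->link (cap 3), s->pipe (cap 4). Sum = 7.

7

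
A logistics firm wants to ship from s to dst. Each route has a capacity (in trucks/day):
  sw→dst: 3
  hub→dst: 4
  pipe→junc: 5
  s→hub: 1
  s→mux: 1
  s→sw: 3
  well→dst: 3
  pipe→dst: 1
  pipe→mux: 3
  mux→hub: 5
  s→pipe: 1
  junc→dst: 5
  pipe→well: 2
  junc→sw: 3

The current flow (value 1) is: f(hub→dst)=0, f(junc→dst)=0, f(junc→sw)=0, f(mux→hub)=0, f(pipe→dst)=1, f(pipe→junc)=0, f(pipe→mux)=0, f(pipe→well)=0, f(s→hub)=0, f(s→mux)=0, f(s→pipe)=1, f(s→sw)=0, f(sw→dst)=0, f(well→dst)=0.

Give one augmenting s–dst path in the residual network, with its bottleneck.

Residual along s→hub→dst: s→hub: 1, hub→dst: 4.
Bottleneck = min = 1.

s→hub→dst, bottleneck 1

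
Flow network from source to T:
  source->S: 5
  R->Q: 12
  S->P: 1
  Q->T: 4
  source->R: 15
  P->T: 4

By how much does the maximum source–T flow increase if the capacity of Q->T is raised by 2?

Original max flow = 5.
After raising cap(Q->T), augmenting paths through that edge carry 2 more units.
New max flow = 7. Increase = 2.

2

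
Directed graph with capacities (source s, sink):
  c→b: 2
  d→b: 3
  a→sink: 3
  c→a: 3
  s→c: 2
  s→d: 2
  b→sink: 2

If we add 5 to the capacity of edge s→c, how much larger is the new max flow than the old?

Original max flow = 4.
After raising cap(s→c), augmenting paths through that edge carry 1 more unit.
New max flow = 5. Increase = 1.

1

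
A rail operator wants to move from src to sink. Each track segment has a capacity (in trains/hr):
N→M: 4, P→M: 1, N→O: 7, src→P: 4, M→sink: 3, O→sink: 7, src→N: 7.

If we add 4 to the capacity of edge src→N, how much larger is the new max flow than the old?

2

Original max flow = 8.
After raising cap(src→N), augmenting paths through that edge carry 2 more units.
New max flow = 10. Increase = 2.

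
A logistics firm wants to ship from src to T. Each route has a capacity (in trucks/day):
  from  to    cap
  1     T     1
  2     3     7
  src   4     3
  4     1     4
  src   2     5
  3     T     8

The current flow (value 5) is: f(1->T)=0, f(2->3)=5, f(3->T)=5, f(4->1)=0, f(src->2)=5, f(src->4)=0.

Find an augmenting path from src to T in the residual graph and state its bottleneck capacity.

src->4->1->T, bottleneck 1

Residual along src->4->1->T: src->4: 3, 4->1: 4, 1->T: 1.
Bottleneck = min = 1.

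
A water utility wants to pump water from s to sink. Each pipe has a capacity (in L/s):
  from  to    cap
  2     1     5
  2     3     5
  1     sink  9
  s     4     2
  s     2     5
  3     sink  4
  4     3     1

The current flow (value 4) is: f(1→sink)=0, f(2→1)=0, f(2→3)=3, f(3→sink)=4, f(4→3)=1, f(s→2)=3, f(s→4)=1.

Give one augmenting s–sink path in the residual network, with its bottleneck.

Residual along s→2→1→sink: s→2: 2, 2→1: 5, 1→sink: 9.
Bottleneck = min = 2.

s→2→1→sink, bottleneck 2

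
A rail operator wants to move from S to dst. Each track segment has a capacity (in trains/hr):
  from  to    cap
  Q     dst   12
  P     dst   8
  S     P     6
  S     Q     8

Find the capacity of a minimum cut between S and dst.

Max flow = 14 (via 2 augmenting paths).
In the residual at optimum, the set reachable from S is {S}.
Cut edges: S->P (cap 6), S->Q (cap 8). Sum = 14.

14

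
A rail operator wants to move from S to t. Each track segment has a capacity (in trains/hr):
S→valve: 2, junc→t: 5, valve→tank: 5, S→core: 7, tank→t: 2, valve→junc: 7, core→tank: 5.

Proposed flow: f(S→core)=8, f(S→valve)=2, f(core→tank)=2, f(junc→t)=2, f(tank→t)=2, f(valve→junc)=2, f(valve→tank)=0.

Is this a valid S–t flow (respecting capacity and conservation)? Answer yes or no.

No

Capacity violated on S→core: flow 8 > capacity 7.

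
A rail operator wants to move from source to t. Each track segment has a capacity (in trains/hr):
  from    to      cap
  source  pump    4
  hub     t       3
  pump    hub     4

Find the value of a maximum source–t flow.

3

Augment source->pump->hub->t: bottleneck 3. Total 3.
No augmenting path remains in the residual graph.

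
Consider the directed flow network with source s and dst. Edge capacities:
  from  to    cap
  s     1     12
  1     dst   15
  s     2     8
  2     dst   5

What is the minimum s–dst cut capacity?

17

Max flow = 17 (via 2 augmenting paths).
In the residual at optimum, the set reachable from s is {2, s}.
Cut edges: s→1 (cap 12), 2→dst (cap 5). Sum = 17.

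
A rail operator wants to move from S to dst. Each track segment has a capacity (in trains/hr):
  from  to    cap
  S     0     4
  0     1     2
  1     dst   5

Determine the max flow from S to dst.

2

Augment S→0→1→dst: bottleneck 2. Total 2.
No augmenting path remains in the residual graph.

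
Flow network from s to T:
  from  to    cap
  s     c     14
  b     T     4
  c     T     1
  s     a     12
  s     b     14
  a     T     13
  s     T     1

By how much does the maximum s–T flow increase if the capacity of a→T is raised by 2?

Original max flow = 18.
Edge a→T does not cross the min cut (source side {b, c, s}), so extra capacity there cannot help.
New max flow = 18. Increase = 0.

0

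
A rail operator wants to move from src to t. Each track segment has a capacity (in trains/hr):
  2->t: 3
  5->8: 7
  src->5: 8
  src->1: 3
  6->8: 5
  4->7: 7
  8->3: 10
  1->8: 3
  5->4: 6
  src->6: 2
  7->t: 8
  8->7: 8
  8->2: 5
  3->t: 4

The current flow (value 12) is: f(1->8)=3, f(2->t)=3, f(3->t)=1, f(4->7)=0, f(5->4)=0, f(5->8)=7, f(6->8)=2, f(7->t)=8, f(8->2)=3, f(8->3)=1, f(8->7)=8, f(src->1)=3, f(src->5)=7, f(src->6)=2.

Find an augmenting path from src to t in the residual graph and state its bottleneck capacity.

Residual along src->5->4->7->8->3->t: src->5: 1, 5->4: 6, 4->7: 7, 7->8: 8 (reverse), 8->3: 9, 3->t: 3.
Bottleneck = min = 1.

src->5->4->7->8->3->t, bottleneck 1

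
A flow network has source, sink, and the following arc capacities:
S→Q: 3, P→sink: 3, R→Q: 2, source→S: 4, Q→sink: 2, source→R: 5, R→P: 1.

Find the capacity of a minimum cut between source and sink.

3

Max flow = 3 (via 2 augmenting paths).
In the residual at optimum, the set reachable from source is {Q, R, S, source}.
Cut edges: R→P (cap 1), Q→sink (cap 2). Sum = 3.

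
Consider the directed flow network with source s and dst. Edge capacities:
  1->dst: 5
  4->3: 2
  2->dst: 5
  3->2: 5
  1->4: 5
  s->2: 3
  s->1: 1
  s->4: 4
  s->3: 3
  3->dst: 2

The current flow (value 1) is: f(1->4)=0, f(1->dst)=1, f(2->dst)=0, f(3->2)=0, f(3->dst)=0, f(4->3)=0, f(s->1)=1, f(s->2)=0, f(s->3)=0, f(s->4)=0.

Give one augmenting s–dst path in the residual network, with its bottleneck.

s->3->dst, bottleneck 2

Residual along s->3->dst: s->3: 3, 3->dst: 2.
Bottleneck = min = 2.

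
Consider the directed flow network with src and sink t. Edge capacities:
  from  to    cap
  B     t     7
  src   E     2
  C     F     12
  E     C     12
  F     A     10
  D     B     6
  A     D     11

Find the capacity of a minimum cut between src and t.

2

Max flow = 2 (via 1 augmenting path).
In the residual at optimum, the set reachable from src is {src}.
Cut edges: src->E (cap 2). Sum = 2.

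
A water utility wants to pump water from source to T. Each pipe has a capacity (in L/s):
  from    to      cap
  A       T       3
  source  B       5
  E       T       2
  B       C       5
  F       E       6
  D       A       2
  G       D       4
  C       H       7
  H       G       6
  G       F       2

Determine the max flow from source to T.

Augment source→B→C→H→G→F→E→T: bottleneck 2. Total 2.
Augment source→B→C→H→G→D→A→T: bottleneck 2. Total 4.
No augmenting path remains in the residual graph.

4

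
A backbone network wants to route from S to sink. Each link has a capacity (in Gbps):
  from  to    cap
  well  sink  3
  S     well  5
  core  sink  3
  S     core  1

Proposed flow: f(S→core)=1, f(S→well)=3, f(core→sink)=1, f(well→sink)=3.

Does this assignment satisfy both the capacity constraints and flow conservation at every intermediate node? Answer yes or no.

Yes

Every edge has 0 ≤ f(e) ≤ cap(e).
At each intermediate node, inflow equals outflow.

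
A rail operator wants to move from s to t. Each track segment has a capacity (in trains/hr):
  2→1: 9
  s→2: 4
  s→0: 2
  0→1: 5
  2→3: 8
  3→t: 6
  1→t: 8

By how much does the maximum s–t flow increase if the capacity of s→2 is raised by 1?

1

Original max flow = 6.
After raising cap(s→2), augmenting paths through that edge carry 1 more unit.
New max flow = 7. Increase = 1.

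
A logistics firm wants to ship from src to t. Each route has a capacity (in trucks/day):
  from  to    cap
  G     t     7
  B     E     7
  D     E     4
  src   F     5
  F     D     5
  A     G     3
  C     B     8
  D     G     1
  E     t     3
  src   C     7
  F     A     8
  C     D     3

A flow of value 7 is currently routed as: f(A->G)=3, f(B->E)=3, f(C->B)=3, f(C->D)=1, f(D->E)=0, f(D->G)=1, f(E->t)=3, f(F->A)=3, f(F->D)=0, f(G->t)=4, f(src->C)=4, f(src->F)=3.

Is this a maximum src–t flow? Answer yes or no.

Yes

Residual reachable from src: {A, B, C, D, E, F, src}; t is not reachable.
Saturated cut: D->G, E->t, A->G with total capacity 7 = current flow value. Flow is maximum.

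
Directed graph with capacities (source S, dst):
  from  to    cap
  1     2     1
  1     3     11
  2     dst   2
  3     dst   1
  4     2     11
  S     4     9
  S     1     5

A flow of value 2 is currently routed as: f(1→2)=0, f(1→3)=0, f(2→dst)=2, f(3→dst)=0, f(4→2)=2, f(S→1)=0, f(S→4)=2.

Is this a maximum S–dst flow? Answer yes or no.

No

Residual path S→1→3→dst has bottleneck 1 > 0.
Pushing 1 along it raises the flow to 3, so the given flow is not maximum.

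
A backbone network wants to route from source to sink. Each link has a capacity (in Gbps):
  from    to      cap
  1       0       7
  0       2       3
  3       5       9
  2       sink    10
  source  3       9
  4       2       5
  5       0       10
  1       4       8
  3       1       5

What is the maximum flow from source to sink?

Augment source->3->1->4->2->sink: bottleneck 5. Total 5.
Augment source->3->5->0->2->sink: bottleneck 3. Total 8.
No augmenting path remains in the residual graph.

8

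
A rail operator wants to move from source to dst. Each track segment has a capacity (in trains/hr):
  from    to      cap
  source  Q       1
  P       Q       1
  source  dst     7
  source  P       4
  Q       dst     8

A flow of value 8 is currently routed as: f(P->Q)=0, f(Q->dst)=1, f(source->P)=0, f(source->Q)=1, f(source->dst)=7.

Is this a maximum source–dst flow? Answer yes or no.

Residual path source->P->Q->dst has bottleneck 1 > 0.
Pushing 1 along it raises the flow to 9, so the given flow is not maximum.

No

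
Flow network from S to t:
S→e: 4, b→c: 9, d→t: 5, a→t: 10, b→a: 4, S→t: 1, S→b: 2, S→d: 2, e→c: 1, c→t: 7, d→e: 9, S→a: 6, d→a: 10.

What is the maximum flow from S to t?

Augment S→t: bottleneck 1. Total 1.
Augment S→d→t: bottleneck 2. Total 3.
Augment S→a→t: bottleneck 6. Total 9.
Augment S→b→a→t: bottleneck 2. Total 11.
Augment S→e→c→t: bottleneck 1. Total 12.
No augmenting path remains in the residual graph.

12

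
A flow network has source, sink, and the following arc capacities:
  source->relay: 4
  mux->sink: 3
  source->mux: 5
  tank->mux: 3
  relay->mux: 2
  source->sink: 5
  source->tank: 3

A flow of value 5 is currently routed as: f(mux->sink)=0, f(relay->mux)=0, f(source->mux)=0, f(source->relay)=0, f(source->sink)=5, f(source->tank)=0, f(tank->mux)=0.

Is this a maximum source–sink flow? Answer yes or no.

Residual path source->mux->sink has bottleneck 3 > 0.
Pushing 3 along it raises the flow to 8, so the given flow is not maximum.

No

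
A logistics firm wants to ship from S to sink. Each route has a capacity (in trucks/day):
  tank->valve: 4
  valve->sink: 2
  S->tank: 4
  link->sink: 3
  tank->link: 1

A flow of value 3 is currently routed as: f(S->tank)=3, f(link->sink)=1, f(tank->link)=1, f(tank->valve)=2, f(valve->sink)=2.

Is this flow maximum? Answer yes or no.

Residual reachable from S: {S, tank, valve}; sink is not reachable.
Saturated cut: tank->link, valve->sink with total capacity 3 = current flow value. Flow is maximum.

Yes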